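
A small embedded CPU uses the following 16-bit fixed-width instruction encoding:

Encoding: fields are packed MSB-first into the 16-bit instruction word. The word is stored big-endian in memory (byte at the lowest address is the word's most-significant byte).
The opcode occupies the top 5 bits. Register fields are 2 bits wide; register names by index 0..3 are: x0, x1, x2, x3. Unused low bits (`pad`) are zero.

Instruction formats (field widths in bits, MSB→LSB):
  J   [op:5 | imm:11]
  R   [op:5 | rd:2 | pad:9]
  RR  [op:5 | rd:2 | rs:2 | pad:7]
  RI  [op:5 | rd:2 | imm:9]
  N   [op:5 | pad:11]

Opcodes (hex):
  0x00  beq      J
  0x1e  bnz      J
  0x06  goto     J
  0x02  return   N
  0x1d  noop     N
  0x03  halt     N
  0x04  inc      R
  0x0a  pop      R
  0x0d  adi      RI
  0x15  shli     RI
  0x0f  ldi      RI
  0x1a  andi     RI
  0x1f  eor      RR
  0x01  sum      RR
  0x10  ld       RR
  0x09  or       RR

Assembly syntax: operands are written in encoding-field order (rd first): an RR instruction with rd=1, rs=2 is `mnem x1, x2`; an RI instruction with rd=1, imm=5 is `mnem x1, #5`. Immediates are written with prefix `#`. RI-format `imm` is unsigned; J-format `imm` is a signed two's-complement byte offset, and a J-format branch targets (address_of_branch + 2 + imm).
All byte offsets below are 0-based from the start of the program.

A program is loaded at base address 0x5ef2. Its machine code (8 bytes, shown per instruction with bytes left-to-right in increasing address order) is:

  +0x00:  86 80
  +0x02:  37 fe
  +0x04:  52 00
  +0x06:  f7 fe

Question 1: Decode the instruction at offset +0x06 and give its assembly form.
bnz #-2

[06] f7 fe → 0xf7fe
  op=0xf7fe>>11=0x1e ⇒ bnz (J)
  [10:0] imm=2046 (s11→-2) = #-2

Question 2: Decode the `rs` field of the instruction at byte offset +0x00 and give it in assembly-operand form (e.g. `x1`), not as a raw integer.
x1

[00] 86 80 → 0x8680
  top 5b → 0x10 → ld [RR]
  rd: (w>>9)&0x3=0x3 → x3
  rs: (w>>7)&0x3=0x1 → x1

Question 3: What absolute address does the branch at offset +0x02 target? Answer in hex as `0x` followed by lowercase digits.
[02] 37 fe → 0x37fe
  opcode bits[15:11]=0x6: goto/J
  imm: (w>>0)&0x7ff=0x7fe (s11→-2) → #-2
  target = base 0x5ef2 + off 0x02 + 2 + imm -2 = 0x5ef4

0x5ef4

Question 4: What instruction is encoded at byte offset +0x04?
pop x1

@+04  big-endian(52 00) = 0x5200
  opcode bits[15:11]=0xa: pop/R
  rd: (w>>9)&0x3=0x1 → x1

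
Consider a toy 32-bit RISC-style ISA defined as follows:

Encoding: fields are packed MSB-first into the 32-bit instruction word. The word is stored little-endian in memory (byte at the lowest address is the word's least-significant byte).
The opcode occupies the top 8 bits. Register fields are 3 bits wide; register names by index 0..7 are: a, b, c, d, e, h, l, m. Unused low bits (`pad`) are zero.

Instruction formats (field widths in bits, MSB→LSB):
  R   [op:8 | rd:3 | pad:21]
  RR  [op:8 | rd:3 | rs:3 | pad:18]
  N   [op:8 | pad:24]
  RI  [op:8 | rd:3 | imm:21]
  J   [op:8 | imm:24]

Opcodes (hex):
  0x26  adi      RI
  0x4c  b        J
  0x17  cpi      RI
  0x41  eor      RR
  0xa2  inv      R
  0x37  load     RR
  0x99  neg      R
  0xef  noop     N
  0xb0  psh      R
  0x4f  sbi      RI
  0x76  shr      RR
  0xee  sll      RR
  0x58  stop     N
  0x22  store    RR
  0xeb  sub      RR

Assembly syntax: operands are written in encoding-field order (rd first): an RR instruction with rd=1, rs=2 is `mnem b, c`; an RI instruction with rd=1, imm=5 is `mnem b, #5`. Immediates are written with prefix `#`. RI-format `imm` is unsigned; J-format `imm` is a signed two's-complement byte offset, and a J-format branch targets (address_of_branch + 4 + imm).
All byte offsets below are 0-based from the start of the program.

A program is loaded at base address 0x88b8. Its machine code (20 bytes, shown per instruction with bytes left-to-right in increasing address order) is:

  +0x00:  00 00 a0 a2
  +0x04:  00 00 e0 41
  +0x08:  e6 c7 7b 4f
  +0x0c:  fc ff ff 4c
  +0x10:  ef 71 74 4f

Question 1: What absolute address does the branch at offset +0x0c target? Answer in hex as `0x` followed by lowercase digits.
@+0c  little-endian(fc ff ff 4c) = 0x4cfffffc
  opcode bits[31:24]=0x4c: b/J
  imm: (w>>0)&0xffffff=0xfffffc (s24→-4) → #-4
  target = base 0x88b8 + off 0x0c + 4 + imm -4 = 0x88c4

0x88c4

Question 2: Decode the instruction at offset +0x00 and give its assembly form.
inv h

[00] 00 00 a0 a2 → 0xa2a00000
  op=0xa2a00000>>24=0xa2 ⇒ inv (R)
  [23:21] rd=5 = h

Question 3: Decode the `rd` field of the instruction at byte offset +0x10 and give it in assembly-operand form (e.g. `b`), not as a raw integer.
+0x10: ef 71 74 4f ⇒ word 0x4f7471ef (little)
  top 8b → 0x4f → sbi [RI]
  rd@[23:21]=0x3 ⇒ d
  imm@[20:0]=0x1471ef ⇒ #1339887

d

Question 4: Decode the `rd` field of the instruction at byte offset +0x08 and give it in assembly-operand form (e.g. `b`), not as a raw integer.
d

off 0x08: read e6 c7 7b 4f as little → 0x4f7bc7e6
  op=0x4f7bc7e6>>24=0x4f ⇒ sbi (RI)
  rd@[23:21]=0x3 ⇒ d
  imm@[20:0]=0x1bc7e6 ⇒ #1820646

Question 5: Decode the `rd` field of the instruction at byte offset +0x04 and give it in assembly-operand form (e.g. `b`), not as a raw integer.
m

[04] 00 00 e0 41 → 0x41e00000
  opcode bits[31:24]=0x41: eor/RR
  [23:21] rd=7 = m
  [20:18] rs=0 = a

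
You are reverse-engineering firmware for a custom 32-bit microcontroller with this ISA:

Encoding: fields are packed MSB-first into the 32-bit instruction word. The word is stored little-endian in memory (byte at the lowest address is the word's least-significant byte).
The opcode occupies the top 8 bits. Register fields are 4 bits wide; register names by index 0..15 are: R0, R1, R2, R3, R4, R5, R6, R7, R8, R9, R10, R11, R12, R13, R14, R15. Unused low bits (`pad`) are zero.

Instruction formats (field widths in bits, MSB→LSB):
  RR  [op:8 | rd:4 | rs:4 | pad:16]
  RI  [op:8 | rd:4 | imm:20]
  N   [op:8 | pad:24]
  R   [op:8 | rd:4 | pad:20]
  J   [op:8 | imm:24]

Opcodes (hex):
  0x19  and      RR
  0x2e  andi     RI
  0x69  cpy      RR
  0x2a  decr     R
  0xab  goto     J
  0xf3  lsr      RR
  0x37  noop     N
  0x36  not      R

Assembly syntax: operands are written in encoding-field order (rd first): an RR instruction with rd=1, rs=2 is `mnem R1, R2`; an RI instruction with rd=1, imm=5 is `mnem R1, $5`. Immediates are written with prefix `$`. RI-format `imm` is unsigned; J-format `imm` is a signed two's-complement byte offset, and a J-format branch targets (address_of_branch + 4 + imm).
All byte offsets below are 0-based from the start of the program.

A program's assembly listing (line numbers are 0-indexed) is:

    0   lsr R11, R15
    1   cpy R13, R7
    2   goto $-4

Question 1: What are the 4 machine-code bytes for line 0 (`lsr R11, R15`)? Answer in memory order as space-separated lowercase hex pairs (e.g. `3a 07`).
00 00 bf f3

0. lsr fields op=0xf3:8|rd=11:4|rs=15:4|pad=0:16 → word f3bf0000h → 00 00 bf f3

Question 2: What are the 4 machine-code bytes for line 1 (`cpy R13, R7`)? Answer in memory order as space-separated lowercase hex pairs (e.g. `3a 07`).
line 1 (cpy): pack op=0x69:8|rd=13:4|rs=7:4|pad=0:16 = 0x69d70000; little→ 00 00 d7 69

00 00 d7 69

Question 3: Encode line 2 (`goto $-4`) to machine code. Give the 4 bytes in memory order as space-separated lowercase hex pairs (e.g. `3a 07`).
fc ff ff ab

line 2 (goto): pack op=0xab:8|imm=-4:24 = 0xabfffffc; little→ fc ff ff ab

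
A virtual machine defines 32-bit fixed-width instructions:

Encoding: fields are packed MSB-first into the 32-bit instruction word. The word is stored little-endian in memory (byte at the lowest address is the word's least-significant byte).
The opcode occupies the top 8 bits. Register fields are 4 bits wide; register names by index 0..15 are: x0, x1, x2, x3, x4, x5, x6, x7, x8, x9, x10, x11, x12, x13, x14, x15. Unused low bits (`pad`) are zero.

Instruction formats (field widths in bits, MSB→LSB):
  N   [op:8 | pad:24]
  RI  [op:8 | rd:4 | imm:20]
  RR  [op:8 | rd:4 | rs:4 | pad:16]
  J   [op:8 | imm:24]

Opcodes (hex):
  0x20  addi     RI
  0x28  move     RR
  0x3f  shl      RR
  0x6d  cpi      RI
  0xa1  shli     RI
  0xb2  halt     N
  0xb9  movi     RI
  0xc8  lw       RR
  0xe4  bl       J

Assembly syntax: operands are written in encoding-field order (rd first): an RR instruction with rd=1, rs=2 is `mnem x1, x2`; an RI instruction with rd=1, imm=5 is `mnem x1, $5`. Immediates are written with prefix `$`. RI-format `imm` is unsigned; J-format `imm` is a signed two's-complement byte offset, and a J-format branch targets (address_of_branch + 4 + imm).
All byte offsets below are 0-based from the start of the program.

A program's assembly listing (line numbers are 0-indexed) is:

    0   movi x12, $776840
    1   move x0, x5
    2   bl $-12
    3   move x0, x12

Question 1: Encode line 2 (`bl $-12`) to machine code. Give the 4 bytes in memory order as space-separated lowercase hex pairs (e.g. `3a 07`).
L2: bl op=0xe4:8|imm=-12:24 ⇒ 0xe4fffff4 ⇒ little f4 ff ff e4

f4 ff ff e4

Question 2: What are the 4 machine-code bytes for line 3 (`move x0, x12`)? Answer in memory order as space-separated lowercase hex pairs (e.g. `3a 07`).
00 00 0c 28

3. move fields op=0x28:8|rd=0:4|rs=12:4|pad=0:16 → word 280c0000h → 00 00 0c 28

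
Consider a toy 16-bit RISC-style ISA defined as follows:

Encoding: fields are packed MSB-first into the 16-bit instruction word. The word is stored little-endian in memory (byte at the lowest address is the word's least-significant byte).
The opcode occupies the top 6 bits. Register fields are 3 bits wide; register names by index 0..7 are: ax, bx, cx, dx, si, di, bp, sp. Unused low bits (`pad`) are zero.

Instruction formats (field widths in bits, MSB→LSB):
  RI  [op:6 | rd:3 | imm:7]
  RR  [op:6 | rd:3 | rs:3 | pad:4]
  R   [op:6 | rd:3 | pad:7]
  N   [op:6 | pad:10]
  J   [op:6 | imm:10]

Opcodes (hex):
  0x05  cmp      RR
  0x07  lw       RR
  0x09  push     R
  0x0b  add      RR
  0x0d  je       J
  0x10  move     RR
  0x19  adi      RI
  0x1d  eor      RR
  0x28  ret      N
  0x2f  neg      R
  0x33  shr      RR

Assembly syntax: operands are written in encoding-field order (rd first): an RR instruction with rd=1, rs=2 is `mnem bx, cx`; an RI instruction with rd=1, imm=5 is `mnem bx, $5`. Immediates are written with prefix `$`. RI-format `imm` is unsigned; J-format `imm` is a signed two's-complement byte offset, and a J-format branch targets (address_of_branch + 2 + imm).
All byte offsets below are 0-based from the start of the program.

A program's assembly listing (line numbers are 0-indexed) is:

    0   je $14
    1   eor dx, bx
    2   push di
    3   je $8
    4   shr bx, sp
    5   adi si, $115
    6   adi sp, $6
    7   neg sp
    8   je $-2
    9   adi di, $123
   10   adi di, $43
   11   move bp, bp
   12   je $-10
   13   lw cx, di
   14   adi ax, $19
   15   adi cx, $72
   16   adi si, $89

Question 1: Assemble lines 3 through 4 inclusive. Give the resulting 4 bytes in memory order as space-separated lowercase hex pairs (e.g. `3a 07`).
08 34 f0 cc

3. je fields op=0xd:6|imm=8:10 → word 3408h → 08 34
4. shr fields op=0x33:6|rd=1:3|rs=7:3|pad=0:4 → word ccf0h → f0 cc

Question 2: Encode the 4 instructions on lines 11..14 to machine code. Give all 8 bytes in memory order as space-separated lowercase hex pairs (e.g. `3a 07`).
60 43 f6 37 50 1d 13 64

11. move fields op=0x10:6|rd=6:3|rs=6:3|pad=0:4 → word 4360h → 60 43
12. je fields op=0xd:6|imm=-10:10 → word 37f6h → f6 37
13. lw fields op=0x7:6|rd=2:3|rs=5:3|pad=0:4 → word 1d50h → 50 1d
14. adi fields op=0x19:6|rd=0:3|imm=19:7 → word 6413h → 13 64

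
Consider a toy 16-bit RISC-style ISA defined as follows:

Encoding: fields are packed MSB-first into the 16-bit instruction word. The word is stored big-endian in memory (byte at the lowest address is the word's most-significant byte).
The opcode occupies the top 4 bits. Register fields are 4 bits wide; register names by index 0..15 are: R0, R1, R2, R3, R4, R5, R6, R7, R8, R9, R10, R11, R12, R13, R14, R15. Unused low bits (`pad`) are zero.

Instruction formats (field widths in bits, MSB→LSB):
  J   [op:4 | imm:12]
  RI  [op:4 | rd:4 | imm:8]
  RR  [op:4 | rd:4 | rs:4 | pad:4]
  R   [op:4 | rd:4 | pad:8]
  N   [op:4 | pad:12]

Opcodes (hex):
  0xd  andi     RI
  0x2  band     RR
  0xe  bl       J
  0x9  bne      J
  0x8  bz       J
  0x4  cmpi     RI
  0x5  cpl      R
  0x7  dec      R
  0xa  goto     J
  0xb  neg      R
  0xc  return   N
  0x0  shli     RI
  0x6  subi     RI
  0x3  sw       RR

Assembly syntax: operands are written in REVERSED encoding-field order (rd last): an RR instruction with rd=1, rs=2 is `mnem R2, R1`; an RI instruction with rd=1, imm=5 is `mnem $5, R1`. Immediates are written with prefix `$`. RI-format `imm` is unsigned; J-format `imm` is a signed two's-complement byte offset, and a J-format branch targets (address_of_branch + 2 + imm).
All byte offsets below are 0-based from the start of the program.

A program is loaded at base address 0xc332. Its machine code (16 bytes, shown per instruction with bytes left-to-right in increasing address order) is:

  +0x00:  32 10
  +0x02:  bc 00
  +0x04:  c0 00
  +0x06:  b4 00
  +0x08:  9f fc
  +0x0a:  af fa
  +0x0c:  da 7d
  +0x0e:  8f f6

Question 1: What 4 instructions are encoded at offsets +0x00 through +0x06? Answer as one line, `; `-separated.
off 0x00: read 32 10 as big → 0x3210
  top 4b → 0x3 → sw [RR]
  rd: (w>>8)&0xf=0x2 → R2
  rs: (w>>4)&0xf=0x1 → R1
off 0x02: read bc 00 as big → 0xbc00
  top 4b → 0xb → neg [R]
  rd: (w>>8)&0xf=0xc → R12
off 0x04: read c0 00 as big → 0xc000
  top 4b → 0xc → return [N]
off 0x06: read b4 00 as big → 0xb400
  top 4b → 0xb → neg [R]
  rd: (w>>8)&0xf=0x4 → R4

sw R1, R2; neg R12; return; neg R4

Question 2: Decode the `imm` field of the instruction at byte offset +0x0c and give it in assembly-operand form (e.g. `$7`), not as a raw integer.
+0x0c: da 7d ⇒ word 0xda7d (big)
  opcode bits[15:12]=0xd: andi/RI
  [11:8] rd=10 = R10
  [7:0] imm=125 = $125

$125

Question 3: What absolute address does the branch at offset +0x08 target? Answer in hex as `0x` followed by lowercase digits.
0xc338

[08] 9f fc → 0x9ffc
  top 4b → 0x9 → bne [J]
  imm@[11:0]=0xffc (s12→-4) ⇒ $-4
  target = base 0xc332 + off 0x08 + 2 + imm -4 = 0xc338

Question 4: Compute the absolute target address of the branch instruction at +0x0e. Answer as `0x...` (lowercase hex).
0xc338

@+0e  big-endian(8f f6) = 0x8ff6
  op=0x8ff6>>12=0x8 ⇒ bz (J)
  [11:0] imm=4086 (s12→-10) = $-10
  target = base 0xc332 + off 0x0e + 2 + imm -10 = 0xc338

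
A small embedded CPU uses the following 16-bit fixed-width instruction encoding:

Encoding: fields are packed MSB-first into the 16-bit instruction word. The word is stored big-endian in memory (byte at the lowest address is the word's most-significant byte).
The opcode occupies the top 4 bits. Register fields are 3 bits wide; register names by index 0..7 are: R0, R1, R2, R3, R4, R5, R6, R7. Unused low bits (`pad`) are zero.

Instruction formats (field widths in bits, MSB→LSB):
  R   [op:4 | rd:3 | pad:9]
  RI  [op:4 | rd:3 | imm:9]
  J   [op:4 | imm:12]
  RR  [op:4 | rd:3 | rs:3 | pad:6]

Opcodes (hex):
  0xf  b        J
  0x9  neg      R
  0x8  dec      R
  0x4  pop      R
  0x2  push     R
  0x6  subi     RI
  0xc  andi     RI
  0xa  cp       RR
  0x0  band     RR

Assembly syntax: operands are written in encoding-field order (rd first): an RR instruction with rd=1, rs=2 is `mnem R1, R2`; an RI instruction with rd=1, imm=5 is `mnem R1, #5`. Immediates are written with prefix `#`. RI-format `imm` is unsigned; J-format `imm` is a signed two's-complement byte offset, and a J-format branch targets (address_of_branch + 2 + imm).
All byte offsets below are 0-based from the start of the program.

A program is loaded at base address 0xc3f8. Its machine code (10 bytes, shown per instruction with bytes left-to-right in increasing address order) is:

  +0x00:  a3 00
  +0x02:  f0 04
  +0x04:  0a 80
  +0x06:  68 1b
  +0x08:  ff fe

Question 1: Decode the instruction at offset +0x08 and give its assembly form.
b #-2

+0x08: ff fe ⇒ word 0xfffe (big)
  opcode bits[15:12]=0xf: b/J
  imm@[11:0]=0xffe (s12→-2) ⇒ #-2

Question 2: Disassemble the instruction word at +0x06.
+0x06: 68 1b ⇒ word 0x681b (big)
  top 4b → 0x6 → subi [RI]
  rd: (w>>9)&0x7=0x4 → R4
  imm: (w>>0)&0x1ff=0x1b → #27

subi R4, #27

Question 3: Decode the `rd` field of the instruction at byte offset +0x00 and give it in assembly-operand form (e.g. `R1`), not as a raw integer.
R1

@+00  big-endian(a3 00) = 0xa300
  opcode bits[15:12]=0xa: cp/RR
  [11:9] rd=1 = R1
  [8:6] rs=4 = R4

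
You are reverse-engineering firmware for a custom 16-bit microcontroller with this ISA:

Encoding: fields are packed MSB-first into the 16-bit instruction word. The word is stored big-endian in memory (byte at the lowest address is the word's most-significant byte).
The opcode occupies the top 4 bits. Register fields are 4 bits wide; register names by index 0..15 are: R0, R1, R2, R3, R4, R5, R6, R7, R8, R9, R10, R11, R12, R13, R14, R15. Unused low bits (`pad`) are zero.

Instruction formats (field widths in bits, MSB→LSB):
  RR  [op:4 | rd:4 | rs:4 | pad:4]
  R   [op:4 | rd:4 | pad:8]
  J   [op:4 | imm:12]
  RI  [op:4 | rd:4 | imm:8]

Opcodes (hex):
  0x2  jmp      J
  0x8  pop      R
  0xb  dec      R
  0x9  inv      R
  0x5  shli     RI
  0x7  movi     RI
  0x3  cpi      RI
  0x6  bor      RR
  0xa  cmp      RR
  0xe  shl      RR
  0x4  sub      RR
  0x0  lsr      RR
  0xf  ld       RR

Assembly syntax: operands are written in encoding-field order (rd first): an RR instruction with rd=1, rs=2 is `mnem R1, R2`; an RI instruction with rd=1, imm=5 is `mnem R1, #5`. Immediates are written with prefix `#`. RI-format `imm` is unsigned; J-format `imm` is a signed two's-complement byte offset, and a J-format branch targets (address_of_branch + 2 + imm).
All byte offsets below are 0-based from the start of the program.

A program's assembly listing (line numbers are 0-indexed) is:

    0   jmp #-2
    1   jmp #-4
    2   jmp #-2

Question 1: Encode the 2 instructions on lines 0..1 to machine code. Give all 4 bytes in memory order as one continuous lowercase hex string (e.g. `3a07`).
line 0 (jmp): pack op=0x2:4|imm=-2:12 = 0x2ffe; big→ 2f fe
line 1 (jmp): pack op=0x2:4|imm=-4:12 = 0x2ffc; big→ 2f fc

2ffe2ffc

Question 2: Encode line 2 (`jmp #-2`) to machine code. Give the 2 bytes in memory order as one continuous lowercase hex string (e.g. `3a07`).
2ffe

line 2 (jmp): pack op=0x2:4|imm=-2:12 = 0x2ffe; big→ 2f fe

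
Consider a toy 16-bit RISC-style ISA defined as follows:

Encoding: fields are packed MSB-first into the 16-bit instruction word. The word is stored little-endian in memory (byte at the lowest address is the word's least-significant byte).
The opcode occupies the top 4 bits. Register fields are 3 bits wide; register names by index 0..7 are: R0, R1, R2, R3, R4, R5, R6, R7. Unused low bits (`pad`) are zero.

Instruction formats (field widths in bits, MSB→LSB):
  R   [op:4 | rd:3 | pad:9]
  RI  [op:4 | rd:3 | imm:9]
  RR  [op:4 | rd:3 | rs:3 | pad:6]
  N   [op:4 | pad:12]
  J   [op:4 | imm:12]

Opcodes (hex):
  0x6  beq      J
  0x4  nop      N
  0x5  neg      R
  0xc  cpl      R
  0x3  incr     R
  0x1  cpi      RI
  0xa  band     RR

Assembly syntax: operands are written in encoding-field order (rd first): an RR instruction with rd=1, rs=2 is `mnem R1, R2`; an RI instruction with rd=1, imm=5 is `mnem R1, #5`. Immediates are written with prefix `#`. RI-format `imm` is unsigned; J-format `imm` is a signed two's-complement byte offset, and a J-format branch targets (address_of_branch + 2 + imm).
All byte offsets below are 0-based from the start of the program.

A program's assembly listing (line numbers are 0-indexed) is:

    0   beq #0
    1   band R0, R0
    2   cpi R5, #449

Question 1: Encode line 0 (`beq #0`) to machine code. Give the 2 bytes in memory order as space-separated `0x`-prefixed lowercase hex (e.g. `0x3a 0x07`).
0x00 0x60

L0: beq op=0x6:4|imm=0:12 ⇒ 0x6000 ⇒ little 00 60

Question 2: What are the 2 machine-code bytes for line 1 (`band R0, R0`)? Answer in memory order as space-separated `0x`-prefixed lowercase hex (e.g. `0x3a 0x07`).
0x00 0xa0

line 1 (band): pack op=0xa:4|rd=0:3|rs=0:3|pad=0:6 = 0xa000; little→ 00 a0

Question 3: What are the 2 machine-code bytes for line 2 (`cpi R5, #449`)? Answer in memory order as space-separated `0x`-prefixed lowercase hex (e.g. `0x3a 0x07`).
0xc1 0x1b

2. cpi fields op=0x1:4|rd=5:3|imm=449:9 → word 1bc1h → c1 1b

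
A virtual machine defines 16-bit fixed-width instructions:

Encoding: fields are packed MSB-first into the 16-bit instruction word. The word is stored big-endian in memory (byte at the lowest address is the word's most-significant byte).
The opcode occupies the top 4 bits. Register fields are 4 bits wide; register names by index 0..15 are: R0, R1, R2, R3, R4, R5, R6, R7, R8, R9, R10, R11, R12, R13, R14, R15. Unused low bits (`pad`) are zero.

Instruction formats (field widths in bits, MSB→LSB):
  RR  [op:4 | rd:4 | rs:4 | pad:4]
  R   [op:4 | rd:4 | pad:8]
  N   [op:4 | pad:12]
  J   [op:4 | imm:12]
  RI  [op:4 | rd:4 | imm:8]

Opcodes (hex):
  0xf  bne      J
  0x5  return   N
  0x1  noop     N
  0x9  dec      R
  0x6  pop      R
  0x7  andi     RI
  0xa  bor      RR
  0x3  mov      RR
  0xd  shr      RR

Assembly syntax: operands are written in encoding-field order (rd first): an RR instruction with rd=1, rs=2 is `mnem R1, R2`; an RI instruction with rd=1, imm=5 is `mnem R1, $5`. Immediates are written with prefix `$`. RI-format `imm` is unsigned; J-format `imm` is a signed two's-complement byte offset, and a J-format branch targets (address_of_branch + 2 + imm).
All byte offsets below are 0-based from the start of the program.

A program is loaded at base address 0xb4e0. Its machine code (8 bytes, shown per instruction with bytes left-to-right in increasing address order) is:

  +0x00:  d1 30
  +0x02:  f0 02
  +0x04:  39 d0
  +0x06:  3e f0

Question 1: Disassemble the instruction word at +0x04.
mov R9, R13

@+04  big-endian(39 d0) = 0x39d0
  top 4b → 0x3 → mov [RR]
  [11:8] rd=9 = R9
  [7:4] rs=13 = R13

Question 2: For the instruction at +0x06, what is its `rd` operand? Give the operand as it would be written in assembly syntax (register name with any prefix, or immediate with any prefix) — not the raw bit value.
[06] 3e f0 → 0x3ef0
  opcode bits[15:12]=0x3: mov/RR
  rd: (w>>8)&0xf=0xe → R14
  rs: (w>>4)&0xf=0xf → R15

R14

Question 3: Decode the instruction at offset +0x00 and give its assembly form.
shr R1, R3

@+00  big-endian(d1 30) = 0xd130
  op=0xd130>>12=0xd ⇒ shr (RR)
  rd: (w>>8)&0xf=0x1 → R1
  rs: (w>>4)&0xf=0x3 → R3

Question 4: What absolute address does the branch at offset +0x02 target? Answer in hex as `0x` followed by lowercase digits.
0xb4e6

[02] f0 02 → 0xf002
  op=0xf002>>12=0xf ⇒ bne (J)
  [11:0] imm=2 = $2
  target = base 0xb4e0 + off 0x02 + 2 + imm 2 = 0xb4e6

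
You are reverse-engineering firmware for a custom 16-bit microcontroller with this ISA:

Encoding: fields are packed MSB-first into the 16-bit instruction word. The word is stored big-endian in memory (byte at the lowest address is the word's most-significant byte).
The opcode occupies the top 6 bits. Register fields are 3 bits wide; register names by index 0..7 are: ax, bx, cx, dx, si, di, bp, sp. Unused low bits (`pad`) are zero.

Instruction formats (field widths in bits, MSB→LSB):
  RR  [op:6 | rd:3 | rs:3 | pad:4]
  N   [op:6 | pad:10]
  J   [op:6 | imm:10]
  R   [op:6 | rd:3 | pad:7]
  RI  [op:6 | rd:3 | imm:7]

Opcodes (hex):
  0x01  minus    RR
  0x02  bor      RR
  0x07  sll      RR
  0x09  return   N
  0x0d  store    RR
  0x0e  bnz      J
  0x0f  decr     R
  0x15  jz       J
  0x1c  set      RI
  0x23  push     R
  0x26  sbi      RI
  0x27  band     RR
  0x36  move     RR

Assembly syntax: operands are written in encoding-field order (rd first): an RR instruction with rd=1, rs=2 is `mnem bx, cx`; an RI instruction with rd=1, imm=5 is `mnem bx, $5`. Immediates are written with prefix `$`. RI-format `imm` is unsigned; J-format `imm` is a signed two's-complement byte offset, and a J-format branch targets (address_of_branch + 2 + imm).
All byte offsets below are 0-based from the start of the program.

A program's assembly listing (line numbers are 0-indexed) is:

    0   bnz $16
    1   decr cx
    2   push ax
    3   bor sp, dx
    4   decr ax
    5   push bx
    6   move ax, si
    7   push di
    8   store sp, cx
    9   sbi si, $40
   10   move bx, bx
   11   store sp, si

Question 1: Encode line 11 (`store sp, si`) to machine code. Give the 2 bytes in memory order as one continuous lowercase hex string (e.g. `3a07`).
11. store fields op=0xd:6|rd=7:3|rs=4:3|pad=0:4 → word 37c0h → 37 c0

37c0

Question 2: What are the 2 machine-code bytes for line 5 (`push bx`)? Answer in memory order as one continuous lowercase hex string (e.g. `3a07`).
8c80

L5: push op=0x23:6|rd=1:3|pad=0:7 ⇒ 0x8c80 ⇒ big 8c 80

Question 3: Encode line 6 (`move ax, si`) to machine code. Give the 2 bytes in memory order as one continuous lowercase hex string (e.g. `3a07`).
line 6 (move): pack op=0x36:6|rd=0:3|rs=4:3|pad=0:4 = 0xd840; big→ d8 40

d840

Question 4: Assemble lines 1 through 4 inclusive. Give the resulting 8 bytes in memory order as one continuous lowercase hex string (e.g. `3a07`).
L1: decr op=0xf:6|rd=2:3|pad=0:7 ⇒ 0x3d00 ⇒ big 3d 00
L2: push op=0x23:6|rd=0:3|pad=0:7 ⇒ 0x8c00 ⇒ big 8c 00
L3: bor op=0x2:6|rd=7:3|rs=3:3|pad=0:4 ⇒ 0x0bb0 ⇒ big 0b b0
L4: decr op=0xf:6|rd=0:3|pad=0:7 ⇒ 0x3c00 ⇒ big 3c 00

3d008c000bb03c00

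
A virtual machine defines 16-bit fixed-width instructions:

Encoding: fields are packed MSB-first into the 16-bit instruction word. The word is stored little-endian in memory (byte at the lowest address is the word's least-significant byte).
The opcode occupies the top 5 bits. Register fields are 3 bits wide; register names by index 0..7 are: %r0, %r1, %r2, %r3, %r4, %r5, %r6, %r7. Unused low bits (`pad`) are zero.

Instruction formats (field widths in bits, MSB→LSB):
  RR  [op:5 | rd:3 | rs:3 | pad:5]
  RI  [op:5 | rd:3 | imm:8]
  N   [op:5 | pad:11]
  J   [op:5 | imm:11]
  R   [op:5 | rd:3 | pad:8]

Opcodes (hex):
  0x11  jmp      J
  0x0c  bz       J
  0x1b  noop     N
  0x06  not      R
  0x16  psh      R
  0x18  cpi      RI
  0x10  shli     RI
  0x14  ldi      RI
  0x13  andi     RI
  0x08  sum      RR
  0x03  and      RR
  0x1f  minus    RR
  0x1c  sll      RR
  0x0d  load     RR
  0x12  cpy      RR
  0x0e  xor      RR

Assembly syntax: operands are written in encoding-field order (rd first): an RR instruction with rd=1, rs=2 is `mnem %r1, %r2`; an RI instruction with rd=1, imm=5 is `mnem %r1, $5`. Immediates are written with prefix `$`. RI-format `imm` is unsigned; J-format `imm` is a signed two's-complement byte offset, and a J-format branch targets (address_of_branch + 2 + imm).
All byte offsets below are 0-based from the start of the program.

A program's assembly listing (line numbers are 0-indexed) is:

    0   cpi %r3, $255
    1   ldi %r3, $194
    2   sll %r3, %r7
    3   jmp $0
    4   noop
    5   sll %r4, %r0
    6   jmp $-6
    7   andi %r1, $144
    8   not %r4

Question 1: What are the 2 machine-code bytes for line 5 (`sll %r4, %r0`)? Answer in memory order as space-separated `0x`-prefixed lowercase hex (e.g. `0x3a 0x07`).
line 5 (sll): pack op=0x1c:5|rd=4:3|rs=0:3|pad=0:5 = 0xe400; little→ 00 e4

0x00 0xe4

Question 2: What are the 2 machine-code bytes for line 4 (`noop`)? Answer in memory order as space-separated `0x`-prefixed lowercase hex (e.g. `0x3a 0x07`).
4. noop fields op=0x1b:5|pad=0:11 → word d800h → 00 d8

0x00 0xd8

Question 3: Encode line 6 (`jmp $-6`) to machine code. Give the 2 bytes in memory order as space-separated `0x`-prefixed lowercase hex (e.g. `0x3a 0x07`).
0xfa 0x8f

6. jmp fields op=0x11:5|imm=-6:11 → word 8ffah → fa 8f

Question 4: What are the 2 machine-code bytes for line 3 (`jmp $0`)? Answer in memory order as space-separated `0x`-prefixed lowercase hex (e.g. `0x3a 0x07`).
3. jmp fields op=0x11:5|imm=0:11 → word 8800h → 00 88

0x00 0x88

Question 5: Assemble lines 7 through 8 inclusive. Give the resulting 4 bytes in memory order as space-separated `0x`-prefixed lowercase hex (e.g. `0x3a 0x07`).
0x90 0x99 0x00 0x34

line 7 (andi): pack op=0x13:5|rd=1:3|imm=144:8 = 0x9990; little→ 90 99
line 8 (not): pack op=0x6:5|rd=4:3|pad=0:8 = 0x3400; little→ 00 34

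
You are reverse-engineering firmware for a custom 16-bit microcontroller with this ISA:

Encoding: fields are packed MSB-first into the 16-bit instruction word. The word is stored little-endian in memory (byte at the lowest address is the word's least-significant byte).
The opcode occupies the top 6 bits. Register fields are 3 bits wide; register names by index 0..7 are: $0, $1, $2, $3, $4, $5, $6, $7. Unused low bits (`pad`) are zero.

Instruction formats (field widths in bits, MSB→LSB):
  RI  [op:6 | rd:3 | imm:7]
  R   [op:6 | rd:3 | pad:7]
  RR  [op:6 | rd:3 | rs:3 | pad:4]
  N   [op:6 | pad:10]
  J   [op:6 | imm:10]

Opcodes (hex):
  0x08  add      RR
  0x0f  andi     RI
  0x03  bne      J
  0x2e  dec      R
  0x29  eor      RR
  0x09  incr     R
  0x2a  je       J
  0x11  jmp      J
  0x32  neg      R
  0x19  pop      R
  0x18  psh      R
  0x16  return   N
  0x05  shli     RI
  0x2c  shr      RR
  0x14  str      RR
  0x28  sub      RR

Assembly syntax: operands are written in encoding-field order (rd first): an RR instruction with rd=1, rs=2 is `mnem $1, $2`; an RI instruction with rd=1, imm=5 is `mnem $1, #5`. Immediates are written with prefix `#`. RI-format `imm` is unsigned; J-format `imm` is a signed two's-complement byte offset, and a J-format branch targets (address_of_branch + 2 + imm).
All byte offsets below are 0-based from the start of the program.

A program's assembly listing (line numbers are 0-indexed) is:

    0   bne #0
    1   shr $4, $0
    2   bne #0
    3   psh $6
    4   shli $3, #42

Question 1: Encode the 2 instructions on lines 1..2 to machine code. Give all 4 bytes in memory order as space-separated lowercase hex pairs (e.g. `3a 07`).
1. shr fields op=0x2c:6|rd=4:3|rs=0:3|pad=0:4 → word b200h → 00 b2
2. bne fields op=0x3:6|imm=0:10 → word 0c00h → 00 0c

00 b2 00 0c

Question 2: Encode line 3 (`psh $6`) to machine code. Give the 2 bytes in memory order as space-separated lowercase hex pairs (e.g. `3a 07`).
00 63

line 3 (psh): pack op=0x18:6|rd=6:3|pad=0:7 = 0x6300; little→ 00 63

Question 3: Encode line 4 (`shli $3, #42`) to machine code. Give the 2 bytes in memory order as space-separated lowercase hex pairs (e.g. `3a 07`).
aa 15

line 4 (shli): pack op=0x5:6|rd=3:3|imm=42:7 = 0x15aa; little→ aa 15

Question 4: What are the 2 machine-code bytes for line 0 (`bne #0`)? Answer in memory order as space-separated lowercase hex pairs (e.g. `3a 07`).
0. bne fields op=0x3:6|imm=0:10 → word 0c00h → 00 0c

00 0c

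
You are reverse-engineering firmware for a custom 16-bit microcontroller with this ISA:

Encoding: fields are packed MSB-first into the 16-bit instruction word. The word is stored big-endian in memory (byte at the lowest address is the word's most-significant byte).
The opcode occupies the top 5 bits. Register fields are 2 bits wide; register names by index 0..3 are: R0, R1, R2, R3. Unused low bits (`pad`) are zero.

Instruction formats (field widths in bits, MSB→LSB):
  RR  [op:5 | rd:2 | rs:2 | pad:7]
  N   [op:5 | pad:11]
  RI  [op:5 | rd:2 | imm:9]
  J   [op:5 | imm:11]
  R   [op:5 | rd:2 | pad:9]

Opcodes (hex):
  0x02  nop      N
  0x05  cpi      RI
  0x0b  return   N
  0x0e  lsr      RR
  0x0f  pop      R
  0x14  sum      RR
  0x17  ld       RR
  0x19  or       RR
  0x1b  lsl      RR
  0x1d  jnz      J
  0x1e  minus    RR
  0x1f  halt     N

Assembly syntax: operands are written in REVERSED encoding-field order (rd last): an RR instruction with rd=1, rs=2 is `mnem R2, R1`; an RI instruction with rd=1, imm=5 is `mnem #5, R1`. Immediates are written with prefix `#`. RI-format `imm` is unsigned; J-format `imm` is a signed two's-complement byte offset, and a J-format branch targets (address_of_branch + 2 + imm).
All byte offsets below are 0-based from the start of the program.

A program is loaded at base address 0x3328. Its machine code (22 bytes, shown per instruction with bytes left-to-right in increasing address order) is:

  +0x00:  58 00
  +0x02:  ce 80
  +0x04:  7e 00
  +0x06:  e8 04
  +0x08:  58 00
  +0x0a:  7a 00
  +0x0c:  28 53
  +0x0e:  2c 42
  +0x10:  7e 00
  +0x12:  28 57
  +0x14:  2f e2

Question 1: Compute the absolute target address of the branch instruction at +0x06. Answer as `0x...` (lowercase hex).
0x3334

@+06  big-endian(e8 04) = 0xe804
  opcode bits[15:11]=0x1d: jnz/J
  imm: (w>>0)&0x7ff=0x4 → #4
  target = base 0x3328 + off 0x06 + 2 + imm 4 = 0x3334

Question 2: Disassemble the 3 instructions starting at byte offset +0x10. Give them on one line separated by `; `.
off 0x10: read 7e 00 as big → 0x7e00
  opcode bits[15:11]=0xf: pop/R
  rd@[10:9]=0x3 ⇒ R3
off 0x12: read 28 57 as big → 0x2857
  opcode bits[15:11]=0x5: cpi/RI
  rd@[10:9]=0x0 ⇒ R0
  imm@[8:0]=0x57 ⇒ #87
off 0x14: read 2f e2 as big → 0x2fe2
  opcode bits[15:11]=0x5: cpi/RI
  rd@[10:9]=0x3 ⇒ R3
  imm@[8:0]=0x1e2 ⇒ #482

pop R3; cpi #87, R0; cpi #482, R3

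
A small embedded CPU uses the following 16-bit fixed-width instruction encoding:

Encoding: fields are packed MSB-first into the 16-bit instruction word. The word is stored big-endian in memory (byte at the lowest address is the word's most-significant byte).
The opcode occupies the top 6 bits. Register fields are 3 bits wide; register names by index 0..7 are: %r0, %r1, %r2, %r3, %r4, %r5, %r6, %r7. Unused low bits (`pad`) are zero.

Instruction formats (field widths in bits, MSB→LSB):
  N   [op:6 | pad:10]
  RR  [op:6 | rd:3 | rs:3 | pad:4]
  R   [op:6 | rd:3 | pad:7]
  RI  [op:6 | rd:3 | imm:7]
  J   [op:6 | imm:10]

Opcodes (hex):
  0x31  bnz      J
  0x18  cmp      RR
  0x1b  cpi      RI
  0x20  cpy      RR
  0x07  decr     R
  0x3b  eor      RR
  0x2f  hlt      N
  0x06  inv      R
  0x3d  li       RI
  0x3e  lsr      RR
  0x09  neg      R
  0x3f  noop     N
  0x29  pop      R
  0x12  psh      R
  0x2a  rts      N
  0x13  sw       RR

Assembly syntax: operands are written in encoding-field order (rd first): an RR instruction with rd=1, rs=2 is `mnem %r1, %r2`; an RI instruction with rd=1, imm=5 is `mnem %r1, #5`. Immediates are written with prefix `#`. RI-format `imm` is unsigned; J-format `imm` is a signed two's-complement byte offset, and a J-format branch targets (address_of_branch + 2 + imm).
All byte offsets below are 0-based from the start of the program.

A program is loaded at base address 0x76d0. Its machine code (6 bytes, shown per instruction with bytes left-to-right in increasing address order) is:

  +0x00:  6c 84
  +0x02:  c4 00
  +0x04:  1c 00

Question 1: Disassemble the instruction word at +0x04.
@+04  big-endian(1c 00) = 0x1c00
  op=0x1c00>>10=0x7 ⇒ decr (R)
  [9:7] rd=0 = %r0

decr %r0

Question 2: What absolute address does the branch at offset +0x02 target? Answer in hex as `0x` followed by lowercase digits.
@+02  big-endian(c4 00) = 0xc400
  op=0xc400>>10=0x31 ⇒ bnz (J)
  [9:0] imm=0 = #0
  target = base 0x76d0 + off 0x02 + 2 + imm 0 = 0x76d4

0x76d4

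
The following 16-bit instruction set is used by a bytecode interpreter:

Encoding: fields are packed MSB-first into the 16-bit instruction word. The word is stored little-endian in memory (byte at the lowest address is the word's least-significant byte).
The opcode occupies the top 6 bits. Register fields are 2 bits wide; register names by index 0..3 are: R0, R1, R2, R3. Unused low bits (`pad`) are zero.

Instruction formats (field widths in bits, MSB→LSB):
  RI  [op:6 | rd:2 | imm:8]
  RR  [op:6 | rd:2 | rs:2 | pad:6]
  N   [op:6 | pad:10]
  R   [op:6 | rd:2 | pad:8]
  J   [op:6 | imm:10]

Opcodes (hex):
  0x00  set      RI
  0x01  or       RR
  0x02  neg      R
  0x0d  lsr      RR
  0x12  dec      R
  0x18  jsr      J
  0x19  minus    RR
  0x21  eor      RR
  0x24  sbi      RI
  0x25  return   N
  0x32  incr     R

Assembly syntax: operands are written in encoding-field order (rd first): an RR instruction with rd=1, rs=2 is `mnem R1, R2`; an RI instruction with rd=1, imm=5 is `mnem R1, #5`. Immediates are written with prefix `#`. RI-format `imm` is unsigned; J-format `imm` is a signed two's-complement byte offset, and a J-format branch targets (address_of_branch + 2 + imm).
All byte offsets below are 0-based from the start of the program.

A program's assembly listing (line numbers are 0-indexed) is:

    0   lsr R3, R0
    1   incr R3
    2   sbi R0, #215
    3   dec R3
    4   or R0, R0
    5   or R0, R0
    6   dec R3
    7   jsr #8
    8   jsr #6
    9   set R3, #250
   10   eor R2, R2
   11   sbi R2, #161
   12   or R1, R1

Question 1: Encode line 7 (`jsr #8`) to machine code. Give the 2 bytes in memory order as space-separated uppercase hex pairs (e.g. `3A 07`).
08 60

7. jsr fields op=0x18:6|imm=8:10 → word 6008h → 08 60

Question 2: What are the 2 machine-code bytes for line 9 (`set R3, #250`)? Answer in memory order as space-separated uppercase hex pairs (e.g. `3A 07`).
FA 03

L9: set op=0x0:6|rd=3:2|imm=250:8 ⇒ 0x03fa ⇒ little fa 03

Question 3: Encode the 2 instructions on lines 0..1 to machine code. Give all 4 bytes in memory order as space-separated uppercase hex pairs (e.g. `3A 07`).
0. lsr fields op=0xd:6|rd=3:2|rs=0:2|pad=0:6 → word 3700h → 00 37
1. incr fields op=0x32:6|rd=3:2|pad=0:8 → word cb00h → 00 cb

00 37 00 CB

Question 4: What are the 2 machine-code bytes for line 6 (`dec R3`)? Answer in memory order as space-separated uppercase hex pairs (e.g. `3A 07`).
00 4B

6. dec fields op=0x12:6|rd=3:2|pad=0:8 → word 4b00h → 00 4b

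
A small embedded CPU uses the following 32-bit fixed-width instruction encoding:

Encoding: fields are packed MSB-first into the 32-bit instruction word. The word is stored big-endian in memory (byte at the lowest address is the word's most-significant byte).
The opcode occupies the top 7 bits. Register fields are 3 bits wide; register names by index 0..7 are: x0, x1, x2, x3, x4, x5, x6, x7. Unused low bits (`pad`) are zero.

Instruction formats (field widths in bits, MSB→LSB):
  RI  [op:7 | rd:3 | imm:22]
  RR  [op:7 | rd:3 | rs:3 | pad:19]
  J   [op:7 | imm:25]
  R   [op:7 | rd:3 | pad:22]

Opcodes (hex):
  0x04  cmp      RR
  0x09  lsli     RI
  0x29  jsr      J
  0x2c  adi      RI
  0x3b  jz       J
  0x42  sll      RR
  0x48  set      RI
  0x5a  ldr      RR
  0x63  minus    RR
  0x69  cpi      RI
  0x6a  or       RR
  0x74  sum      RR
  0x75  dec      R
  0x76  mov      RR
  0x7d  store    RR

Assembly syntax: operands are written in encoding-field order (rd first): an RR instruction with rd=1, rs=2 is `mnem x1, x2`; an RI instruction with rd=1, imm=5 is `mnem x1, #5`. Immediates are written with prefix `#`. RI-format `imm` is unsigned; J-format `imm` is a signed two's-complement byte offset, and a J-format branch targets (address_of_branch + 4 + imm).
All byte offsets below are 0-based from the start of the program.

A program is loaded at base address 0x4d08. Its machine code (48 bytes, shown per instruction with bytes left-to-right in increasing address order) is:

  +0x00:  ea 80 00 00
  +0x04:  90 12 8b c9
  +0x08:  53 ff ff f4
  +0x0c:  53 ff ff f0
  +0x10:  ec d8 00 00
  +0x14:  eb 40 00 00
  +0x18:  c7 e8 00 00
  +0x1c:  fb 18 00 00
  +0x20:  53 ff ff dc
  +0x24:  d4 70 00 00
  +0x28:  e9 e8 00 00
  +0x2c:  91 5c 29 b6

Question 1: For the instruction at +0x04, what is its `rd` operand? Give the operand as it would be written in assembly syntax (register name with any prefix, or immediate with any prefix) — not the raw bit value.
@+04  big-endian(90 12 8b c9) = 0x90128bc9
  top 7b → 0x48 → set [RI]
  rd: (w>>22)&0x7=0x0 → x0
  imm: (w>>0)&0x3fffff=0x128bc9 → #1215433

x0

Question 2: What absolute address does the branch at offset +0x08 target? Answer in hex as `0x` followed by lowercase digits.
off 0x08: read 53 ff ff f4 as big → 0x53fffff4
  opcode bits[31:25]=0x29: jsr/J
  imm: (w>>0)&0x1ffffff=0x1fffff4 (s25→-12) → #-12
  target = base 0x4d08 + off 0x08 + 4 + imm -12 = 0x4d08

0x4d08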